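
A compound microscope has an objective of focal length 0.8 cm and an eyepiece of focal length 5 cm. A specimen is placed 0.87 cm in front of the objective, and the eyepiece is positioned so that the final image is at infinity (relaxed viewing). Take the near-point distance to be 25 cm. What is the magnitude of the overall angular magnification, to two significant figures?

Objective: 1/d_i = 1/f_obj - 1/d_o = 1/0.8 - 1/0.87 = 0.10057 cm^-1, so d_i = 9.943 cm.
m_obj = -d_i/d_o = -9.943/0.87 = -11.429.
Eyepiece angular magnification (image at infinity): M_eye = D/f_e = 25/5 = 5.000.
Overall M = m_obj x M_eye = (-11.429)(5.000) = -57.14.
|M| = 57.14.

57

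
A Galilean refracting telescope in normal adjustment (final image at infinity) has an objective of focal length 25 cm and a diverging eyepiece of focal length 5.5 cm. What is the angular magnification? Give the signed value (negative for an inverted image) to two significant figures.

M = -f_obj/f_eye = -25/(-5.5) = 4.545.

4.5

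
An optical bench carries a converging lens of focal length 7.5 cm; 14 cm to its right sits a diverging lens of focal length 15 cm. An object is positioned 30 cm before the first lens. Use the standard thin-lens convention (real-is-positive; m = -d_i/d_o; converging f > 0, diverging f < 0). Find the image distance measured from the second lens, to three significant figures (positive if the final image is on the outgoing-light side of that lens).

Lens 1: 1/d_i1 = 1/f_1 - 1/d_o1 = 1/7.5 - 1/30 = 0.10000 cm^-1, so d_i1 = 10.000 cm.
That image sits 4.000 cm in front of the second lens, so d_o2 = 4.000 cm.
Lens 2: 1/d_i2 = 1/f_2 - 1/d_o2 = 1/(-15) - 1/(4.000) = -0.31667 cm^-1, so d_i2 = -3.158 cm.

-3.16 cm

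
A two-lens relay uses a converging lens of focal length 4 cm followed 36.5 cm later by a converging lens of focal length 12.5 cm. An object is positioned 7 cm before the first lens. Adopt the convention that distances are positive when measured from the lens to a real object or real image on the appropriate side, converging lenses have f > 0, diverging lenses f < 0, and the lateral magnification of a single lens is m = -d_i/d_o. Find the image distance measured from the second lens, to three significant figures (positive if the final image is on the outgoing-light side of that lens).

Lens 1: 1/d_i1 = 1/f_1 - 1/d_o1 = 1/4 - 1/7 = 0.10714 cm^-1, so d_i1 = 9.333 cm.
The intermediate image is 9.333 cm to the right of lens 1, so d_o2 = L - d_i1 = 36.5 - 9.333 = 27.167 cm.
Lens 2: 1/d_i2 = 1/f_2 - 1/d_o2 = 1/12.5 - 1/(27.167) = 0.04319 cm^-1, so d_i2 = 23.153 cm.

23.2 cm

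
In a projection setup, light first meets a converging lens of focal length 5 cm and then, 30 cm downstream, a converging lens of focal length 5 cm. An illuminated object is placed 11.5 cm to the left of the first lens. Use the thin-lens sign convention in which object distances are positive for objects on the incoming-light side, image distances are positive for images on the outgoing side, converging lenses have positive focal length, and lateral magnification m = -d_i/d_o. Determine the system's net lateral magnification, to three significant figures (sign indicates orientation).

Lens 1: 1/d_i1 = 1/f_1 - 1/d_o1 = 1/5 - 1/11.5 = 0.11304 cm^-1, so d_i1 = 8.846 cm.
m_1 = -(8.846)/11.5 = -0.7692.
Object distance for lens 2: d_o2 = 30 - 8.846 = 21.154 cm.
Lens 2: 1/d_i2 = 1/f_2 - 1/d_o2 = 1/5 - 1/(21.154) = 0.15273 cm^-1, so d_i2 = 6.548 cm.
m_2 = -(6.548)/(21.154) = -0.3095.
Total m = m_1 x m_2 = (-0.7692)(-0.3095) = 0.2381.

0.238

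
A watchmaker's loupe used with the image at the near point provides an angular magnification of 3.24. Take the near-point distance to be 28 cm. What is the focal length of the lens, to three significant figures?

For the image at the near point, M = 1 + D/f.
f = D/(M - 1) = 28/(3.24 - 1) = 12.500 cm.

12.5 cm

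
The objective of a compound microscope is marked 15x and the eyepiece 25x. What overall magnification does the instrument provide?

375

The overall magnification of a compound microscope is the product of the objective and eyepiece magnifications:
M = M_obj x M_eye = 15 x 25 = 375.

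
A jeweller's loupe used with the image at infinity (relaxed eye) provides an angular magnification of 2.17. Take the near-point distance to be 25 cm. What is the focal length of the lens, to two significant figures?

For the image at infinity, M = D/f.
f = D/M = 25/2.17 = 11.521 cm.

12 cm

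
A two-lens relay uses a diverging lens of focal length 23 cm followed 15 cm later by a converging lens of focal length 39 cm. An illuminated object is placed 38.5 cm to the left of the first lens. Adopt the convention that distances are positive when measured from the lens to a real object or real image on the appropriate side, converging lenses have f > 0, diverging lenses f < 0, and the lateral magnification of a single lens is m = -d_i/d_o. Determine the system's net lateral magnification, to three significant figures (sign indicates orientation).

1.52

Lens 1: 1/d_i1 = 1/f_1 - 1/d_o1 = 1/(-23) - 1/38.5 = -0.06945 cm^-1, so d_i1 = -14.398 cm.
m_1 = -(-14.398)/38.5 = 0.3740.
The intermediate image is virtual, 14.398 cm to the left of lens 1, so d_o2 = L - d_i1 = 15 - (-14.398) = 29.398 cm.
Lens 2: 1/d_i2 = 1/f_2 - 1/d_o2 = 1/39 - 1/(29.398) = -0.00837 cm^-1, so d_i2 = -119.411 cm.
m_2 = -(-119.411)/(29.398) = 4.0618.
The system's lateral magnification is m_1 m_2 = (0.3740)(4.0618) = 1.5191.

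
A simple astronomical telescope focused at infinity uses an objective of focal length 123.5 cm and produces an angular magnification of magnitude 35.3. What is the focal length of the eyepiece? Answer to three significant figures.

3.50 cm

|M| = f_obj/f_eye, so f_eye = f_obj/|M| = 123.5/35.3 = 3.499 cm.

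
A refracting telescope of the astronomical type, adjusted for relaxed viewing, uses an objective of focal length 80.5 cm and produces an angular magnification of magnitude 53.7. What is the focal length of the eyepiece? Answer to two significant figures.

|M| = f_obj/f_eye, so f_eye = f_obj/|M| = 80.5/53.7 = 1.499 cm.

1.5 cm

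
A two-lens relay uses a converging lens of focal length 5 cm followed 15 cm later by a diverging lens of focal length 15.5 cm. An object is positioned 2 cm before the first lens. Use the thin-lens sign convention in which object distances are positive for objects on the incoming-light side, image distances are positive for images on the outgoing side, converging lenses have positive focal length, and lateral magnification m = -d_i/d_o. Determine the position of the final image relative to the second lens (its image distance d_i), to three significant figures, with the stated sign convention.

-8.40 cm

Applying the thin-lens equation to the first lens, 1/5 = 1/2 + 1/d_i1, which gives d_i1 = -3.333 cm.
The intermediate image is virtual, 3.333 cm to the left of lens 1, so d_o2 = L - d_i1 = 15 - (-3.333) = 18.333 cm.
Applying the thin-lens equation again with f_2 = -15.5 cm and d_o2 = 18.333 cm gives d_i2 = -8.399 cm.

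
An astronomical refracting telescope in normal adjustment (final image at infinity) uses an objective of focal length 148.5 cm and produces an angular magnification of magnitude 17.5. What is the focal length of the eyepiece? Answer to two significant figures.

8.5 cm

|M| = f_obj/f_eye, so f_eye = f_obj/|M| = 148.5/17.5 = 8.486 cm.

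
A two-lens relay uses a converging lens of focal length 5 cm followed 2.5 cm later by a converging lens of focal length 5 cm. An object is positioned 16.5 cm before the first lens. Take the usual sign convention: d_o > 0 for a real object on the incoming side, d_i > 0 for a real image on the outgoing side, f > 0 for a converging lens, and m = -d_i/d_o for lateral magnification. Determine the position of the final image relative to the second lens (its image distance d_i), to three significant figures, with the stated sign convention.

2.42 cm

First lens: d_i1 = 1/(1/5 - 1/16.5) = 7.174 cm.
This image would form 7.174 cm past lens 1, i.e. 4.674 cm beyond lens 2, so it is a virtual object for lens 2: d_o2 = 2.5 - 7.174 = -4.674 cm.
Second lens: d_i2 = 1/(1/5 - 1/(-4.674)) = 2.416 cm.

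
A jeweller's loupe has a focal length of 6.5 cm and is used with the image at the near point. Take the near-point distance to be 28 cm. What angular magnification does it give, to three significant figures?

5.31

M = 1 + D/f = 1 + 28/6.5 = 5.308.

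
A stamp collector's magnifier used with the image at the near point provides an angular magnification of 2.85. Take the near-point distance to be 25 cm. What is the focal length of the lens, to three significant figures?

13.5 cm

For the image at the near point, M = 1 + D/f.
f = D/(M - 1) = 25/(2.85 - 1) = 13.514 cm.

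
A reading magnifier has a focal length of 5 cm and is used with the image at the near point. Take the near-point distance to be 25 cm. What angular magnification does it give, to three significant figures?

6.00

M = 1 + D/f = 1 + 25/5 = 6.000.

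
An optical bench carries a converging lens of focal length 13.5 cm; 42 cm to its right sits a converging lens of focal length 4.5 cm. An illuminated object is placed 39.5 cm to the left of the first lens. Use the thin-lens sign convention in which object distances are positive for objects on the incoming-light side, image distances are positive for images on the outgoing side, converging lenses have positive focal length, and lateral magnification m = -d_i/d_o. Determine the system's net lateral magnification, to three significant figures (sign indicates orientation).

0.138

Applying the thin-lens equation to the first lens, 1/13.5 = 1/39.5 + 1/d_i1, which gives d_i1 = 20.510 cm.
Its lateral magnification is m_1 = -d_i1/d_o1 = -(20.510)/39.5 = -0.5192.
That image sits 21.490 cm in front of the second lens, so d_o2 = 21.490 cm.
Applying the thin-lens equation again with f_2 = 4.5 cm and d_o2 = 21.490 cm gives d_i2 = 5.692 cm.
m_2 = -(5.692)/(21.490) = -0.2649.
Total m = m_1 x m_2 = (-0.5192)(-0.2649) = 0.1375.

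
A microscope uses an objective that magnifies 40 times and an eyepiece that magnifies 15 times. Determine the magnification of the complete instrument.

The overall magnification of a compound microscope is the product of the objective and eyepiece magnifications:
M = M_obj x M_eye = 40 x 15 = 600.

600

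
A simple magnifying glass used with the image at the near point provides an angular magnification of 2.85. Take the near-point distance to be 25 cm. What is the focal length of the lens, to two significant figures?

14 cm

For the image at the near point, M = 1 + D/f.
f = D/(M - 1) = 25/(2.85 - 1) = 13.514 cm.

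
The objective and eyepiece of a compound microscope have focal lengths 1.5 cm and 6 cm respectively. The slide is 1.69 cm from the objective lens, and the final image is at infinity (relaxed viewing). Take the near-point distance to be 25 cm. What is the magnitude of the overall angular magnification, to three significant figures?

32.9

Objective: 1/d_i = 1/f_obj - 1/d_o = 1/1.5 - 1/1.69 = 0.07495 cm^-1, so d_i = 13.342 cm.
m_obj = -d_i/d_o = -13.342/1.69 = -7.895.
Eyepiece angular magnification (image at infinity): M_eye = D/f_e = 25/6 = 4.167.
Overall M = m_obj x M_eye = (-7.895)(4.167) = -32.89.
|M| = 32.89.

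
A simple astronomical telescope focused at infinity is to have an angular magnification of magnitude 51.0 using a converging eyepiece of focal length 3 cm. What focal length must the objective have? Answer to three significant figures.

153 cm

|M| = f_obj/|f_eye|, so f_obj = |M| x |f_eye| = 51.0 x 3 = 153.000 cm.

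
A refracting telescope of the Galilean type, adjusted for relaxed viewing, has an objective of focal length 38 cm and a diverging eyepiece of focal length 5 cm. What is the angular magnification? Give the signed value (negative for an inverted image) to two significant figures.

M = -f_obj/f_eye = -38/(-5) = 7.600.

7.6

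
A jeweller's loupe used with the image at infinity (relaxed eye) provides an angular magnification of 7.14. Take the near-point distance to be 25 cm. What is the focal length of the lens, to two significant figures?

For the image at infinity, M = D/f.
f = D/M = 25/7.14 = 3.501 cm.

3.5 cm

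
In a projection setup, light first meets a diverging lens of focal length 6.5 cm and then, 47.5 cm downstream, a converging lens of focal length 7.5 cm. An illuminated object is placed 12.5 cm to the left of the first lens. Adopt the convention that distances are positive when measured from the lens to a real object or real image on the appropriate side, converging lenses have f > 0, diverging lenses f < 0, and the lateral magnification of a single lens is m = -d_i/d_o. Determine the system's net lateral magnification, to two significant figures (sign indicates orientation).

Applying the thin-lens equation to the first lens, 1/(-6.5) = 1/12.5 + 1/d_i1, which gives d_i1 = -4.276 cm.
Its lateral magnification is m_1 = -d_i1/d_o1 = -(-4.276)/12.5 = 0.3421.
With d_i1 < 0 the first image is virtual and lies on the object side; the object distance for lens 2 is d_o2 = 47.5 - (-4.276) = 51.776 cm.
Applying the thin-lens equation again with f_2 = 7.5 cm and d_o2 = 51.776 cm gives d_i2 = 8.770 cm.
m_2 = -(8.770)/(51.776) = -0.1694.
The system's lateral magnification is m_1 m_2 = (0.3421)(-0.1694) = -0.0579.

-0.058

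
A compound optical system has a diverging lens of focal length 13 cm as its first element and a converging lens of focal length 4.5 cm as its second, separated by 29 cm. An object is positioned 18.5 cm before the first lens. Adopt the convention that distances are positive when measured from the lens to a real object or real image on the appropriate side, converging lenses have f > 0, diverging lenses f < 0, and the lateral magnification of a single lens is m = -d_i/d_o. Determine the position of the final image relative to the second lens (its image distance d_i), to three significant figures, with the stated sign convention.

First lens: d_i1 = 1/(1/(-13) - 1/18.5) = -7.635 cm.
The intermediate image is virtual, 7.635 cm to the left of lens 1, so d_o2 = L - d_i1 = 29 - (-7.635) = 36.635 cm.
Second lens: d_i2 = 1/(1/4.5 - 1/(36.635)) = 5.130 cm.

5.13 cm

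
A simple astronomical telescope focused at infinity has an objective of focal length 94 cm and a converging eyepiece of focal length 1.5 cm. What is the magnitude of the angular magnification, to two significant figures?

63

|M| = f_obj/|f_eye| = 94/1.5 = 62.667.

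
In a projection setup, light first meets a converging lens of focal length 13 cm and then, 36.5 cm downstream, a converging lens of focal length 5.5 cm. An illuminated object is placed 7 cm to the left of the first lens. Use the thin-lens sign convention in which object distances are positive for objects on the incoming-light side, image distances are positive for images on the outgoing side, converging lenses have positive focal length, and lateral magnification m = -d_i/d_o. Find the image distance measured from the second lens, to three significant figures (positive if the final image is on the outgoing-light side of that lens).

First lens: d_i1 = 1/(1/13 - 1/7) = -15.167 cm.
With d_i1 < 0 the first image is virtual and lies on the object side; the object distance for lens 2 is d_o2 = 36.5 - (-15.167) = 51.667 cm.
Second lens: d_i2 = 1/(1/5.5 - 1/(51.667)) = 6.155 cm.

6.16 cm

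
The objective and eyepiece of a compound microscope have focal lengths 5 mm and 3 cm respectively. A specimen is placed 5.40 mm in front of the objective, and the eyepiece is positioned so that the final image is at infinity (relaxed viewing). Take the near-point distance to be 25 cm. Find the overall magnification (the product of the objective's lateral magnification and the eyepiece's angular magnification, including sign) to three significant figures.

-104

Convert to cm: f_obj = 5 mm = 0.5 cm; d_o = 5.40 mm = 0.54 cm.
Objective: 1/d_i = 1/f_obj - 1/d_o = 1/0.5 - 1/0.54 = 0.14815 cm^-1, so d_i = 6.750 cm.
m_obj = -d_i/d_o = -6.750/0.54 = -12.500.
Eyepiece angular magnification (image at infinity): M_eye = D/f_e = 25/3 = 8.333.
Overall M = m_obj x M_eye = (-12.500)(8.333) = -104.17.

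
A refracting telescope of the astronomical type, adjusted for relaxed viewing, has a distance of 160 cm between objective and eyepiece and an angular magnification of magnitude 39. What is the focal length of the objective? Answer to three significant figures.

In normal adjustment the tube length equals f_obj + f_eye and |M| = f_obj/f_eye.
So f_obj = 39 f_eye and 39 f_eye + f_eye = 160 cm, giving f_eye = 160/40 = 4.000 cm and f_obj = 156.000 cm.

156 cm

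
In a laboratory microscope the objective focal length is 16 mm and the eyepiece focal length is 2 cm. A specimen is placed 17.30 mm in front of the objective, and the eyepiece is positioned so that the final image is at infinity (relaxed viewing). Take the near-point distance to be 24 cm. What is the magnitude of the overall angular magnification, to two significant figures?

150

Convert to cm: f_obj = 16 mm = 1.6 cm; d_o = 17.30 mm = 1.73 cm.
Objective: 1/d_i = 1/f_obj - 1/d_o = 1/1.6 - 1/1.73 = 0.04697 cm^-1, so d_i = 21.292 cm.
m_obj = -d_i/d_o = -21.292/1.73 = -12.308.
Eyepiece angular magnification (image at infinity): M_eye = D/f_e = 24/2 = 12.000.
Overall M = m_obj x M_eye = (-12.308)(12.000) = -147.69.
|M| = 147.69.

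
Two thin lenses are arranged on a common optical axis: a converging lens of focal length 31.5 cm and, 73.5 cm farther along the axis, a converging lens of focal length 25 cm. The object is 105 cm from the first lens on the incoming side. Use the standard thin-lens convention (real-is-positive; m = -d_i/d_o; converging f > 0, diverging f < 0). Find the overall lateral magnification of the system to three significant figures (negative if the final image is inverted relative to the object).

Lens 1: 1/d_i1 = 1/f_1 - 1/d_o1 = 1/31.5 - 1/105 = 0.02222 cm^-1, so d_i1 = 45.000 cm.
m_1 = -(45.000)/105 = -0.4286.
The intermediate image is 45.000 cm to the right of lens 1, so d_o2 = L - d_i1 = 73.5 - 45.000 = 28.500 cm.
Lens 2: 1/d_i2 = 1/f_2 - 1/d_o2 = 1/25 - 1/(28.500) = 0.00491 cm^-1, so d_i2 = 203.571 cm.
m_2 = -(203.571)/(28.500) = -7.1429.
Overall magnification: m = m_1 m_2 = 3.0612.

3.06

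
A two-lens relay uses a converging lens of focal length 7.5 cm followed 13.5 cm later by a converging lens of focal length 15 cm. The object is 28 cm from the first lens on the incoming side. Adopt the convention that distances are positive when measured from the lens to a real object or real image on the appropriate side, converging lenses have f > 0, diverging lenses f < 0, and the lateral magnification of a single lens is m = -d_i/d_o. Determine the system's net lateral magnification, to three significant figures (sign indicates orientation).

-0.467

Lens 1: 1/d_i1 = 1/f_1 - 1/d_o1 = 1/7.5 - 1/28 = 0.09762 cm^-1, so d_i1 = 10.244 cm.
m_1 = -(10.244)/28 = -0.3659.
That image sits 3.256 cm in front of the second lens, so d_o2 = 3.256 cm.
Lens 2: 1/d_i2 = 1/f_2 - 1/d_o2 = 1/15 - 1/(3.256) = -0.24045 cm^-1, so d_i2 = -4.159 cm.
m_2 = -(-4.159)/(3.256) = 1.2773.
Overall magnification: m = m_1 m_2 = -0.4673.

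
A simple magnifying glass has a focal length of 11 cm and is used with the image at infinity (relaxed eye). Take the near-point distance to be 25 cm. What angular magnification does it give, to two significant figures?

M = D/f = 25/11 = 2.273.

2.3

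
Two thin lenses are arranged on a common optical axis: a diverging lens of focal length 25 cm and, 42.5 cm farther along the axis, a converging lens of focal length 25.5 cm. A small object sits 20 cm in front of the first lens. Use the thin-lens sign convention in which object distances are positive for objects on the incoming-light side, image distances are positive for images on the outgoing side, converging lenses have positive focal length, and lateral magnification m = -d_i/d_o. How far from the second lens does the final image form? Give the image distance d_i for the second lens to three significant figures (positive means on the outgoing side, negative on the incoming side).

48.6 cm

First lens: d_i1 = 1/(1/(-25) - 1/20) = -11.111 cm.
With d_i1 < 0 the first image is virtual and lies on the object side; the object distance for lens 2 is d_o2 = 42.5 - (-11.111) = 53.611 cm.
Second lens: d_i2 = 1/(1/25.5 - 1/(53.611)) = 48.631 cm.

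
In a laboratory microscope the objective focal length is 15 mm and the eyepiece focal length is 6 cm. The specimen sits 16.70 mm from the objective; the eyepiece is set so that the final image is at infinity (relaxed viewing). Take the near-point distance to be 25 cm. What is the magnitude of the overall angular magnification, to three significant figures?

Convert to cm: f_obj = 15 mm = 1.5 cm; d_o = 16.70 mm = 1.67 cm.
Objective: 1/d_i = 1/f_obj - 1/d_o = 1/1.5 - 1/1.67 = 0.06786 cm^-1, so d_i = 14.735 cm.
m_obj = -d_i/d_o = -14.735/1.67 = -8.824.
Eyepiece angular magnification (image at infinity): M_eye = D/f_e = 25/6 = 4.167.
Overall M = m_obj x M_eye = (-8.824)(4.167) = -36.76.
|M| = 36.76.

36.8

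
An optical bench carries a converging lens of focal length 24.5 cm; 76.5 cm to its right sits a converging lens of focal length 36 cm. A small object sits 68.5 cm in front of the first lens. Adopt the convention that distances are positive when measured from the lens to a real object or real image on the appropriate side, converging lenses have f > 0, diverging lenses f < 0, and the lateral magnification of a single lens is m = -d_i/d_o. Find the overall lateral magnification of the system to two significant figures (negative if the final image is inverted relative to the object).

8.5

Lens 1: 1/d_i1 = 1/f_1 - 1/d_o1 = 1/24.5 - 1/68.5 = 0.02622 cm^-1, so d_i1 = 38.142 cm.
m_1 = -(38.142)/68.5 = -0.5568.
That image sits 38.358 cm in front of the second lens, so d_o2 = 38.358 cm.
Lens 2: 1/d_i2 = 1/f_2 - 1/d_o2 = 1/36 - 1/(38.358) = 0.00171 cm^-1, so d_i2 = 585.629 cm.
m_2 = -(585.629)/(38.358) = -15.2675.
Overall magnification: m = m_1 m_2 = 8.5012.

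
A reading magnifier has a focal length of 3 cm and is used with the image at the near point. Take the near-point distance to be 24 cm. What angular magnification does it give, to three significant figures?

M = 1 + D/f = 1 + 24/3 = 9.000.

9.00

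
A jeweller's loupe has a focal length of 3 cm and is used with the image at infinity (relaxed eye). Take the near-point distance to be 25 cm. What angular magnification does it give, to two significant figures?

M = D/f = 25/3 = 8.333.

8.3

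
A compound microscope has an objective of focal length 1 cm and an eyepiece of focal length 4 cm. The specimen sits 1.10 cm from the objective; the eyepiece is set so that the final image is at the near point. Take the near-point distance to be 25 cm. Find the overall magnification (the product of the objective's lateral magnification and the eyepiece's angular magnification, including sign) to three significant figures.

Objective: 1/d_i = 1/f_obj - 1/d_o = 1/1 - 1/1.10 = 0.09091 cm^-1, so d_i = 11.000 cm.
m_obj = -d_i/d_o = -11.000/1.10 = -10.000.
Eyepiece angular magnification (image at near point): M_eye = 1 + D/f_e = 1 + 25/4 = 7.250.
Overall M = m_obj x M_eye = (-10.000)(7.250) = -72.50.

-72.5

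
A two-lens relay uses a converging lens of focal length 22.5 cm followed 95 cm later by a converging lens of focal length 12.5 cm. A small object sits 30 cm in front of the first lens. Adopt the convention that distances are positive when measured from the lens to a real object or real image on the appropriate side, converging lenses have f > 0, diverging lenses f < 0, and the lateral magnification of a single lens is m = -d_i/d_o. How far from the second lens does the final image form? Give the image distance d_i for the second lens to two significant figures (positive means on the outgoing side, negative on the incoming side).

-8.3 cm

First lens: d_i1 = 1/(1/22.5 - 1/30) = 90.000 cm.
Object distance for lens 2: d_o2 = 95 - 90.000 = 5.000 cm.
Second lens: d_i2 = 1/(1/12.5 - 1/(5.000)) = -8.333 cm.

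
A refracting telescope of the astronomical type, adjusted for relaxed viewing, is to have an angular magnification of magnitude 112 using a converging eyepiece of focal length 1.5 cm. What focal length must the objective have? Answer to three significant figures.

168 cm

|M| = f_obj/|f_eye|, so f_obj = |M| x |f_eye| = 112.0 x 1.5 = 168.000 cm.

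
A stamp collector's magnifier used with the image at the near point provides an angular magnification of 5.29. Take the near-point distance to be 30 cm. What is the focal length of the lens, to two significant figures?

7.0 cm

For the image at the near point, M = 1 + D/f.
f = D/(M - 1) = 30/(5.29 - 1) = 6.993 cm.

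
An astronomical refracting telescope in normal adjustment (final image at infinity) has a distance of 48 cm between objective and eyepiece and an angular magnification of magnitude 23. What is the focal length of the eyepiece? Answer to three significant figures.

2.00 cm

In normal adjustment the tube length equals f_obj + f_eye and |M| = f_obj/f_eye.
So f_obj = 23 f_eye and 23 f_eye + f_eye = 48 cm, giving f_eye = 48/24 = 2.000 cm and f_obj = 46.000 cm.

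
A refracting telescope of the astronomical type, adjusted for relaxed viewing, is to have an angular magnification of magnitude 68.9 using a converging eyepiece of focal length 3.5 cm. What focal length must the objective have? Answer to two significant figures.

|M| = f_obj/|f_eye|, so f_obj = |M| x |f_eye| = 68.9 x 3.5 = 241.150 cm.

240 cm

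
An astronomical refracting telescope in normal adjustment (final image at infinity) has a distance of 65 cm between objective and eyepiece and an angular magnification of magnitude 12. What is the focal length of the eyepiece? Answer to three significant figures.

In normal adjustment the tube length equals f_obj + f_eye and |M| = f_obj/f_eye.
So f_obj = 12 f_eye and 12 f_eye + f_eye = 65 cm, giving f_eye = 65/13 = 5.000 cm and f_obj = 60.000 cm.

5.00 cm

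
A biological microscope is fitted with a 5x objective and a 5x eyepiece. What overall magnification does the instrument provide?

25

The overall magnification of a compound microscope is the product of the objective and eyepiece magnifications:
M = M_obj x M_eye = 5 x 5 = 25.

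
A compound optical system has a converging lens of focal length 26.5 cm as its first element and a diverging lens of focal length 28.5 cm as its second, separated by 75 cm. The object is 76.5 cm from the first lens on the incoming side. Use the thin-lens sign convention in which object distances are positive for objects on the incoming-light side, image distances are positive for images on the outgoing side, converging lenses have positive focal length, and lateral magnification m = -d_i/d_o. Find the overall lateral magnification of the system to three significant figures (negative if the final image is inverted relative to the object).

-0.240

Applying the thin-lens equation to the first lens, 1/26.5 = 1/76.5 + 1/d_i1, which gives d_i1 = 40.545 cm.
Its lateral magnification is m_1 = -d_i1/d_o1 = -(40.545)/76.5 = -0.5300.
The intermediate image is 40.545 cm to the right of lens 1, so d_o2 = L - d_i1 = 75 - 40.545 = 34.455 cm.
Applying the thin-lens equation again with f_2 = -28.5 cm and d_o2 = 34.455 cm gives d_i2 = -15.598 cm.
m_2 = -(-15.598)/(34.455) = 0.4527.
Total m = m_1 x m_2 = (-0.5300)(0.4527) = -0.2399.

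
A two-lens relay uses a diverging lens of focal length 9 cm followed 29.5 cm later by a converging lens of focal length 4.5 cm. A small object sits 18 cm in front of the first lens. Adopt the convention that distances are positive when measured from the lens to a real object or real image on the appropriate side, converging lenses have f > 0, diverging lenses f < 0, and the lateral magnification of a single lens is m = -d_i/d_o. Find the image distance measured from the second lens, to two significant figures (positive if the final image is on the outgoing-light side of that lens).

5.2 cm

First lens: d_i1 = 1/(1/(-9) - 1/18) = -6.000 cm.
With d_i1 < 0 the first image is virtual and lies on the object side; the object distance for lens 2 is d_o2 = 29.5 - (-6.000) = 35.500 cm.
Second lens: d_i2 = 1/(1/4.5 - 1/(35.500)) = 5.153 cm.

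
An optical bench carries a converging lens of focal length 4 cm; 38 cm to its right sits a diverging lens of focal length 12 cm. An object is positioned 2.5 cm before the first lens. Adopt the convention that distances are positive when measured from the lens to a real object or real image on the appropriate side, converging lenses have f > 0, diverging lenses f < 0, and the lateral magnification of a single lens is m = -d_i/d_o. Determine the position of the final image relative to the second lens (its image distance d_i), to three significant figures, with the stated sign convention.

-9.46 cm

First lens: d_i1 = 1/(1/4 - 1/2.5) = -6.667 cm.
With d_i1 < 0 the first image is virtual and lies on the object side; the object distance for lens 2 is d_o2 = 38 - (-6.667) = 44.667 cm.
Second lens: d_i2 = 1/(1/(-12) - 1/(44.667)) = -9.459 cm.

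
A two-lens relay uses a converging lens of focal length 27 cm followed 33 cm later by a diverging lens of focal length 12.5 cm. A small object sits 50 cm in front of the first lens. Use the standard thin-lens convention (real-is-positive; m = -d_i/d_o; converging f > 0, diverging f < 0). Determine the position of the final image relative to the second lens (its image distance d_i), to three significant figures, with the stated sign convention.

Lens 1: 1/d_i1 = 1/f_1 - 1/d_o1 = 1/27 - 1/50 = 0.01704 cm^-1, so d_i1 = 58.696 cm.
This image would form 58.696 cm past lens 1, i.e. 25.696 cm beyond lens 2, so it is a virtual object for lens 2: d_o2 = 33 - 58.696 = -25.696 cm.
Lens 2: 1/d_i2 = 1/f_2 - 1/d_o2 = 1/(-12.5) - 1/(-25.696) = -0.04108 cm^-1, so d_i2 = -24.341 cm.

-24.3 cm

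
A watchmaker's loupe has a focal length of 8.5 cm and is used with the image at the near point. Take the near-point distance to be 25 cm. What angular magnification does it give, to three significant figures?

M = 1 + D/f = 1 + 25/8.5 = 3.941.

3.94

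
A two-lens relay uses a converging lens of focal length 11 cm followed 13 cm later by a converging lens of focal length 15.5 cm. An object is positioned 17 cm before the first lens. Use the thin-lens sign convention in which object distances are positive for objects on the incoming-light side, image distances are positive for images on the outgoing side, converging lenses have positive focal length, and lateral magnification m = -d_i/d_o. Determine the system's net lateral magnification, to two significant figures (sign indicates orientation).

-0.84

First lens: d_i1 = 1/(1/11 - 1/17) = 31.167 cm.
m_1 = -(31.167)/17 = -1.8333.
Since 31.167 cm > 13 cm, the first image lies past the second lens and serves as a virtual object: d_o2 = L - d_i1 = -18.167 cm.
Second lens: d_i2 = 1/(1/15.5 - 1/(-18.167)) = 8.364 cm.
m_2 = -(8.364)/(-18.167) = 0.4604.
Total m = m_1 x m_2 = (-1.8333)(0.4604) = -0.8441.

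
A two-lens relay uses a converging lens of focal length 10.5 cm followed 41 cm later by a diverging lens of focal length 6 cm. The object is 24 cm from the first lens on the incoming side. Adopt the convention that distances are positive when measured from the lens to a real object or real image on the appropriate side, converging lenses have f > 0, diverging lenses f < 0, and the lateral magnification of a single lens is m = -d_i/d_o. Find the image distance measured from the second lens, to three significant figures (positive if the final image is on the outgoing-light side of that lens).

-4.73 cm

First lens: d_i1 = 1/(1/10.5 - 1/24) = 18.667 cm.
The intermediate image is 18.667 cm to the right of lens 1, so d_o2 = L - d_i1 = 41 - 18.667 = 22.333 cm.
Second lens: d_i2 = 1/(1/(-6) - 1/(22.333)) = -4.729 cm.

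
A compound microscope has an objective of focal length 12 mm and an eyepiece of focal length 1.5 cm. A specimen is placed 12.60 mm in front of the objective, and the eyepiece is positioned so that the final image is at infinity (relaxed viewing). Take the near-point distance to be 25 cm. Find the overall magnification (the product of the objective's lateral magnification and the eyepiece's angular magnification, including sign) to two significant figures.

Convert to cm: f_obj = 12 mm = 1.2 cm; d_o = 12.60 mm = 1.26 cm.
Objective: 1/d_i = 1/f_obj - 1/d_o = 1/1.2 - 1/1.26 = 0.03968 cm^-1, so d_i = 25.200 cm.
m_obj = -d_i/d_o = -25.200/1.26 = -20.000.
Eyepiece angular magnification (image at infinity): M_eye = D/f_e = 25/1.5 = 16.667.
Overall M = m_obj x M_eye = (-20.000)(16.667) = -333.33.

-330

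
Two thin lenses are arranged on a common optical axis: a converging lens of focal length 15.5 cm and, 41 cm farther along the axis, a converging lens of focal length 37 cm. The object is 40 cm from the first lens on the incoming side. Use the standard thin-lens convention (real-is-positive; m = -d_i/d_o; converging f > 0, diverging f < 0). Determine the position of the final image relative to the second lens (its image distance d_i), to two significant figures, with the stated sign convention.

-27 cm

Lens 1: 1/d_i1 = 1/f_1 - 1/d_o1 = 1/15.5 - 1/40 = 0.03952 cm^-1, so d_i1 = 25.306 cm.
Object distance for lens 2: d_o2 = 41 - 25.306 = 15.694 cm.
Lens 2: 1/d_i2 = 1/f_2 - 1/d_o2 = 1/37 - 1/(15.694) = -0.03669 cm^-1, so d_i2 = -27.254 cm.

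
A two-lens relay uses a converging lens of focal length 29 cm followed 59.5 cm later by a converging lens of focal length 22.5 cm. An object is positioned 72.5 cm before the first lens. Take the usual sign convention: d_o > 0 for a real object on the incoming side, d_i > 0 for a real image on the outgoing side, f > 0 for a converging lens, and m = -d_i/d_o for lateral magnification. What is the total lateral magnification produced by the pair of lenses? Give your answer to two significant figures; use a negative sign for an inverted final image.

Lens 1: 1/d_i1 = 1/f_1 - 1/d_o1 = 1/29 - 1/72.5 = 0.02069 cm^-1, so d_i1 = 48.333 cm.
m_1 = -(48.333)/72.5 = -0.6667.
The intermediate image is 48.333 cm to the right of lens 1, so d_o2 = L - d_i1 = 59.5 - 48.333 = 11.167 cm.
Lens 2: 1/d_i2 = 1/f_2 - 1/d_o2 = 1/22.5 - 1/(11.167) = -0.04511 cm^-1, so d_i2 = -22.169 cm.
m_2 = -(-22.169)/(11.167) = 1.9853.
Total m = m_1 x m_2 = (-0.6667)(1.9853) = -1.3235.

-1.3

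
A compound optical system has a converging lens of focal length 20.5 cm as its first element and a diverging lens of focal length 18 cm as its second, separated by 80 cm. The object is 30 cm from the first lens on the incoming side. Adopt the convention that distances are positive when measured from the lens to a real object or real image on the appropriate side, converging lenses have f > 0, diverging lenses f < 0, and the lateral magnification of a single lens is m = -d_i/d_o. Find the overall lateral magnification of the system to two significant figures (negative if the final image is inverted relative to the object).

-1.2

First lens: d_i1 = 1/(1/20.5 - 1/30) = 64.737 cm.
m_1 = -(64.737)/30 = -2.1579.
The intermediate image is 64.737 cm to the right of lens 1, so d_o2 = L - d_i1 = 80 - 64.737 = 15.263 cm.
Second lens: d_i2 = 1/(1/(-18) - 1/(15.263)) = -8.259 cm.
m_2 = -(-8.259)/(15.263) = 0.5411.
Overall magnification: m = m_1 m_2 = -1.1677.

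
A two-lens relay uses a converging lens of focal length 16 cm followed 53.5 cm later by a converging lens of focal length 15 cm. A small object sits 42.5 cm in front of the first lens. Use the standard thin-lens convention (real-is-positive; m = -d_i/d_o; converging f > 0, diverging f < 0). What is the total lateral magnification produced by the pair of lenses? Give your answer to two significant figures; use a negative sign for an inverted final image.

0.71

First lens: d_i1 = 1/(1/16 - 1/42.5) = 25.660 cm.
m_1 = -(25.660)/42.5 = -0.6038.
That image sits 27.840 cm in front of the second lens, so d_o2 = 27.840 cm.
Second lens: d_i2 = 1/(1/15 - 1/(27.840)) = 32.524 cm.
m_2 = -(32.524)/(27.840) = -1.1683.
Total m = m_1 x m_2 = (-0.6038)(-1.1683) = 0.7054.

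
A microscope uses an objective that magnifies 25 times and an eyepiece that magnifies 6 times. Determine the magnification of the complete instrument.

150

The overall magnification of a compound microscope is the product of the objective and eyepiece magnifications:
M = M_obj x M_eye = 25 x 6 = 150.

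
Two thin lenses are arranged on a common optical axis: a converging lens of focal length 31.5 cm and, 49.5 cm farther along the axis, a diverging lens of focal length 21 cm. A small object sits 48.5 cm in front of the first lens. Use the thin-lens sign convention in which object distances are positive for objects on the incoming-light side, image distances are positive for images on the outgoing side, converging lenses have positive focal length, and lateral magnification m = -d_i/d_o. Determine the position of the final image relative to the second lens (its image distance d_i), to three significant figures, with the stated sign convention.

-43.8 cm

Lens 1: 1/d_i1 = 1/f_1 - 1/d_o1 = 1/31.5 - 1/48.5 = 0.01113 cm^-1, so d_i1 = 89.868 cm.
This image would form 89.868 cm past lens 1, i.e. 40.368 cm beyond lens 2, so it is a virtual object for lens 2: d_o2 = 49.5 - 89.868 = -40.368 cm.
Lens 2: 1/d_i2 = 1/f_2 - 1/d_o2 = 1/(-21) - 1/(-40.368) = -0.02285 cm^-1, so d_i2 = -43.770 cm.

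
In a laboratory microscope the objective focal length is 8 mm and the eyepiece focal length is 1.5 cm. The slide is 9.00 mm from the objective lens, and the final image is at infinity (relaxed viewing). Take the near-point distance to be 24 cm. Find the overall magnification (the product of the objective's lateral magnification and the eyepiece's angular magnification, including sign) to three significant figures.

-128

Convert to cm: f_obj = 8 mm = 0.8 cm; d_o = 9.00 mm = 0.90 cm.
Objective: 1/d_i = 1/f_obj - 1/d_o = 1/0.8 - 1/0.90 = 0.13889 cm^-1, so d_i = 7.200 cm.
m_obj = -d_i/d_o = -7.200/0.90 = -8.000.
Eyepiece angular magnification (image at infinity): M_eye = D/f_e = 24/1.5 = 16.000.
Overall M = m_obj x M_eye = (-8.000)(16.000) = -128.00.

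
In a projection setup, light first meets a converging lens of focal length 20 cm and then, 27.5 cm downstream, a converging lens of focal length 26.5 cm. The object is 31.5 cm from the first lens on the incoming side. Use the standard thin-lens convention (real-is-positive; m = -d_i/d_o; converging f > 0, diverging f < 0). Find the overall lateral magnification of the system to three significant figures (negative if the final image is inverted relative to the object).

-0.857

Applying the thin-lens equation to the first lens, 1/20 = 1/31.5 + 1/d_i1, which gives d_i1 = 54.783 cm.
Its lateral magnification is m_1 = -d_i1/d_o1 = -(54.783)/31.5 = -1.7391.
This image would form 54.783 cm past lens 1, i.e. 27.283 cm beyond lens 2, so it is a virtual object for lens 2: d_o2 = 27.5 - 54.783 = -27.283 cm.
Applying the thin-lens equation again with f_2 = 26.5 cm and d_o2 = -27.283 cm gives d_i2 = 13.443 cm.
m_2 = -(13.443)/(-27.283) = 0.4927.
The system's lateral magnification is m_1 m_2 = (-1.7391)(0.4927) = -0.8569.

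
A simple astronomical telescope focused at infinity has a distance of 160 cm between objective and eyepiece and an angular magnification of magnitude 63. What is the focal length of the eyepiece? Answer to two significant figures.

2.5 cm

In normal adjustment the tube length equals f_obj + f_eye and |M| = f_obj/f_eye.
So f_obj = 63 f_eye and 63 f_eye + f_eye = 160 cm, giving f_eye = 160/64 = 2.500 cm and f_obj = 157.500 cm.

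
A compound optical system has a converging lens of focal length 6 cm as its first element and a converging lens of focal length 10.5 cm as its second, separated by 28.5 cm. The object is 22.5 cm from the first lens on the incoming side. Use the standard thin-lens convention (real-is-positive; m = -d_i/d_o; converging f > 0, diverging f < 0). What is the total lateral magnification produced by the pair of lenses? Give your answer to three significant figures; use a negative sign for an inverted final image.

0.389

Lens 1: 1/d_i1 = 1/f_1 - 1/d_o1 = 1/6 - 1/22.5 = 0.12222 cm^-1, so d_i1 = 8.182 cm.
m_1 = -(8.182)/22.5 = -0.3636.
Object distance for lens 2: d_o2 = 28.5 - 8.182 = 20.318 cm.
Lens 2: 1/d_i2 = 1/f_2 - 1/d_o2 = 1/10.5 - 1/(20.318) = 0.04602 cm^-1, so d_i2 = 21.729 cm.
m_2 = -(21.729)/(20.318) = -1.0694.
Total m = m_1 x m_2 = (-0.3636)(-1.0694) = 0.3889.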